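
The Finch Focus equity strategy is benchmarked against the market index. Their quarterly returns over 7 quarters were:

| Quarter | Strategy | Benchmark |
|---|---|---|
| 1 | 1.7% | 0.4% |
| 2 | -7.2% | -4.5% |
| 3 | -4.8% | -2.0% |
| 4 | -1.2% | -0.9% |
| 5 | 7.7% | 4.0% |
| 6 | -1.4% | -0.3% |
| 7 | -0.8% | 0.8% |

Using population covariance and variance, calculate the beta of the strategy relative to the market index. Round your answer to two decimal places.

1.76

r̄p = -0.8571%,  r̄m = -0.3571%
Cov = Σ(rp − r̄p)(rm − r̄m) / 7 = 10.3139
Var(rm) = Σ(rm − r̄m)² / 7 = 5.8653
β = Cov / Var = 10.3139 / 5.8653 = 1.7585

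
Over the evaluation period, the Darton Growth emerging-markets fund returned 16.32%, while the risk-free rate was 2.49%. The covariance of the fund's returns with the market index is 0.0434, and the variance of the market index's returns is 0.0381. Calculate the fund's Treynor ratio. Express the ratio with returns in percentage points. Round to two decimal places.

β = Cov / Var = 0.0434 / 0.0381 = 1.1391
Treynor = (Rp − Rf) / β = (16.32% − 2.49%) / 1.1391 = 13.83 / 1.1391 = 12.1412

12.14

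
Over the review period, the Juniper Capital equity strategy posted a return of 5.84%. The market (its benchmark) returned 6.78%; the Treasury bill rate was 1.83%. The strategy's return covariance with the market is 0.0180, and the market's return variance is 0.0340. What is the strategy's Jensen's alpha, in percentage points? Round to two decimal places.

β = Cov / Var = 0.0180 / 0.0340 = 0.5294
E[R] = Rf + β(Rm − Rf) = 1.83% + 0.5294 × (6.78% − 1.83%) = 4.4505%
α = Rp − E[R] = 5.84% − 4.4505% = 1.3895

1.39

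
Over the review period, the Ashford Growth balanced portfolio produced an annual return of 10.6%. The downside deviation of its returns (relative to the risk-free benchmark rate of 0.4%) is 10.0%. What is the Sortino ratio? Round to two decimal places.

1.02

Sortino = (Rp − Rf) / σd = (10.6% − 0.4%) / 10.0% = 10.20% / 10.0% = 1.0200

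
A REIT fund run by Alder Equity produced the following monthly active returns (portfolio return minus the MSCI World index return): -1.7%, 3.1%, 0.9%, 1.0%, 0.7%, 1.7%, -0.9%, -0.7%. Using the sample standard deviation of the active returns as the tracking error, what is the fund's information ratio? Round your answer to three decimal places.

μ = (-1.7 + 3.1 + 0.9 + 1 + 0.7 + 1.7 − 0.9 − 0.7) / 8 = 4.10 / 8 = 0.5125%
Σ(r − μ)² = (-1.7 − 0.5125)² + (3.1 − 0.5125)² + … = 16.8888
sample σ = √(16.8888 / 7) = √2.4127 = 1.5533%
IR = μ / tracking error = 0.5125 / 1.5533 = 0.3299

0.330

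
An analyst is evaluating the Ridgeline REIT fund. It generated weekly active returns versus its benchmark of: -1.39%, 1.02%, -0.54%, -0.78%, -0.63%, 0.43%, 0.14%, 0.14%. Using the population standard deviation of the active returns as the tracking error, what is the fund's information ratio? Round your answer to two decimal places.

Mean return μ = -1.610 / 8 = -0.2013%
Population σ = √[Σ(r − μ)² / 8] = √[4.1695 / 8] = √0.5212 = 0.7219%
IR = μ / tracking error = -0.2013 / 0.7219 = -0.2788

-0.28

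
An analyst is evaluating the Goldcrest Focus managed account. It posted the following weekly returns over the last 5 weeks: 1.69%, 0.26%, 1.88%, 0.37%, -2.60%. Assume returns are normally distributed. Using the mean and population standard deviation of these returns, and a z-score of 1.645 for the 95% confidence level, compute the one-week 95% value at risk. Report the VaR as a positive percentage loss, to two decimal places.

2.32

Mean return r̄ = 1.600 / 5 = 0.3200%
Population std dev = √[12.8430 / 5] = 1.6027%
VaR = −(r̄ − z·σ) = −(0.3200 − 1.645 × 1.6027) = −(-2.3164) = 2.3164%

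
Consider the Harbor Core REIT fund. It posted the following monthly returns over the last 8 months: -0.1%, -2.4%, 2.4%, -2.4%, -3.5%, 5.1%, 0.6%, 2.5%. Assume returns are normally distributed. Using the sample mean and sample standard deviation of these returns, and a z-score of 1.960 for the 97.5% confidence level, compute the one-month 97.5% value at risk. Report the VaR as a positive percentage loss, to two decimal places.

5.54

r̄ = (-0.1 − 2.4 + 2.4 − 2.4 − 3.5 + 5.1 + 0.6 + 2.5) / 8 = 0.2750%
Σ(r − r̄)² = (-0.1 − 0.2750)² + (-2.4 − 0.2750)² + … = 61.5550
sample σ = √(61.5550 / 7) = √8.7936 = 2.9654%
VaR = −(r̄ − z·σ) = −(0.2750 − 1.960 × 2.9654) = −(-5.5372) = 5.5372%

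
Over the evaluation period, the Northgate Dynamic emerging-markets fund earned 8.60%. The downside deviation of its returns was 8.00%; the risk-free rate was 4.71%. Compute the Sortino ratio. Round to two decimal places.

0.49

Sortino = (Rp − Rf) / σd = (8.60% − 4.71%) / 8.00% = 3.89% / 8.00% = 0.4863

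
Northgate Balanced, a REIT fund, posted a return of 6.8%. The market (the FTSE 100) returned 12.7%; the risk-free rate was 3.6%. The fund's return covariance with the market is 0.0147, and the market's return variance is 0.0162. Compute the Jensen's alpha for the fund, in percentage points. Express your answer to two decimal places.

-5.06

β = Cov / Var = 0.0147 / 0.0162 = 0.9074
E[R] = Rf + β(Rm − Rf) = 3.6% + 0.9074 × (12.7% − 3.6%) = 11.8573%
α = Rp − E[R] = 6.8% − 11.8573% = -5.0573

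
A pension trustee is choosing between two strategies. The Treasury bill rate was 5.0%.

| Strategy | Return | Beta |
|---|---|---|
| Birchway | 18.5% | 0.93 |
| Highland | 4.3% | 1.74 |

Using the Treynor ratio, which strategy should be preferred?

Birchway

Birchway: Treynor = (18.5% − 5.0%) / 0.93 = 14.516
Highland: Treynor = (4.3% − 5.0%) / 1.74 = -0.402
Highest: Birchway (14.516).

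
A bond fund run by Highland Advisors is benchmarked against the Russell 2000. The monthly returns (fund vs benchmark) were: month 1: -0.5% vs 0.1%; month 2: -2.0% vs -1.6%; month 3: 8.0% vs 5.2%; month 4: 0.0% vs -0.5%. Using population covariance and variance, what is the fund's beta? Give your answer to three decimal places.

r̄p = 1.3750%,  r̄m = 0.8000%
Cov = Σ(rp − r̄p)(rm − r̄m) / 4 = 10.0875
Var(rm) = Σ(rm − r̄m)² / 4 = 6.8250
β = Cov / Var = 10.0875 / 6.8250 = 1.4780

1.478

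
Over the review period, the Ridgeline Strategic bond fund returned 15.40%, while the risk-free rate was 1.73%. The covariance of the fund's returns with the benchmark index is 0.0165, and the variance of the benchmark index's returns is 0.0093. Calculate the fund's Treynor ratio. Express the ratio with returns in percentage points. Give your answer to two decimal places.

7.70

β = Cov / Var = 0.0165 / 0.0093 = 1.7742
Treynor = (Rp − Rf) / β = (15.40% − 1.73%) / 1.7742 = 13.67 / 1.7742 = 7.7049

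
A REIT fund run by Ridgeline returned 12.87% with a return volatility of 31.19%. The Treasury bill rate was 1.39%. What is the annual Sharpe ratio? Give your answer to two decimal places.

Sharpe = (Rp − Rf) / σp = (12.87% − 1.39%) / 31.19% = 11.48% / 31.19% = 0.3681

0.37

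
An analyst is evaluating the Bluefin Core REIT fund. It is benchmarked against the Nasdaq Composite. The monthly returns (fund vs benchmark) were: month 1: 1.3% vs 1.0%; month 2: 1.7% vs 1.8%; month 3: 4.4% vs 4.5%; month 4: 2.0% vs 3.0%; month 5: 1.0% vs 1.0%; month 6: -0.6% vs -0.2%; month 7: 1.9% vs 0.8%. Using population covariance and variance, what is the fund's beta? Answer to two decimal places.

r̄p = 1.6714%,  r̄m = 1.7000%
Cov = Σ(rp − r̄p)(rm − r̄m) / 7 = 1.8443
Var(rm) = Σ(rm − r̄m)² / 7 = 2.1343
β = Cov / Var = 1.8443 / 2.1343 = 0.8641

0.86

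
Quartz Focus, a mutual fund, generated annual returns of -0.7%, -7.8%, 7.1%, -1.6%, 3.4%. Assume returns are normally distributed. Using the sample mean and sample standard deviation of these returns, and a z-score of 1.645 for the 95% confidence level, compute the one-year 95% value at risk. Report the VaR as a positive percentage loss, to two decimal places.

9.15

Mean return μ = 0.40 / 5 = 0.0800%
Sample σ = √[Σ(r − μ)² / 4] = √[125.8280 / 4] = √31.4570 = 5.6087%
VaR = −(μ − z·σ) = −(0.0800 − 1.645 × 5.6087) = −(-9.1463) = 9.1463%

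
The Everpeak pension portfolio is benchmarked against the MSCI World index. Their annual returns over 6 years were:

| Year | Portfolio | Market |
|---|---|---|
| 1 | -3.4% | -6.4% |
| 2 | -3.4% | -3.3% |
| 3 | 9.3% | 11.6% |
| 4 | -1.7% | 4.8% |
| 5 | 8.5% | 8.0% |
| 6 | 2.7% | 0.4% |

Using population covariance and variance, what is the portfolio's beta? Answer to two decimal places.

0.73

r̄p = 2.0000%,  r̄m = 2.5167%
Cov = Σ(rp − r̄p)(rm − r̄m) / 6 = 28.5967
Var(rm) = Σ(rm − r̄m)² / 6 = 39.2681
β = Cov / Var = 28.5967 / 39.2681 = 0.7282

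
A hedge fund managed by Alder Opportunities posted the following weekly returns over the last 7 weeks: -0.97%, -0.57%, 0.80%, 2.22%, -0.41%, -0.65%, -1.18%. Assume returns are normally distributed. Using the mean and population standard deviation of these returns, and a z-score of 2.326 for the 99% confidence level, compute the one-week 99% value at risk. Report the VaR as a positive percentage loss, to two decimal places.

2.71

Mean return μ = -0.760 / 7 = -0.1086%
Population std dev = √[8.7347 / 7] = 1.1171%
VaR = −(μ − z·σ) = −(-0.1086 − 2.326 × 1.1171) = −(-2.7070) = 2.7070%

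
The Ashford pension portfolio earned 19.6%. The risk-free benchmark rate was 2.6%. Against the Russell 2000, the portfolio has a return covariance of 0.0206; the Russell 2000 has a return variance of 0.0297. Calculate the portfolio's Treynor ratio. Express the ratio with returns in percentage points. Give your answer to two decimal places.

β = Cov / Var = 0.0206 / 0.0297 = 0.6936
Treynor = (Rp − Rf) / β = (19.6% − 2.6%) / 0.6936 = 17.00 / 0.6936 = 24.5098

24.51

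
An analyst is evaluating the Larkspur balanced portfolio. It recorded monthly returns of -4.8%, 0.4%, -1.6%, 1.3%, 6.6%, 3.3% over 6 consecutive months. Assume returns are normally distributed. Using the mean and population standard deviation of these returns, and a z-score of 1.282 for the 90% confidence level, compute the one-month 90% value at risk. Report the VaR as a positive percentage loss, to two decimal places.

3.74

r̄ = (-4.8 + 0.4 − 1.6 + 1.3 + 6.6 + 3.3) / 6 = 0.8667%
Population std dev = √[77.3933 / 6] = 3.5915%
VaR = −(r̄ − z·σ) = −(0.8667 − 1.282 × 3.5915) = −(-3.7376) = 3.7376%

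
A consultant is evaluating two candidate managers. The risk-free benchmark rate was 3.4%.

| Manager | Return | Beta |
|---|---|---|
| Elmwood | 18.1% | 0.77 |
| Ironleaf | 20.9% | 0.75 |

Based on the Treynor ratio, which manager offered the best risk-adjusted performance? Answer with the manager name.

Ironleaf

Elmwood: Treynor = (18.1% − 3.4%) / 0.77 = 19.091
Ironleaf: Treynor = (20.9% − 3.4%) / 0.75 = 23.333
Highest: Ironleaf (23.333).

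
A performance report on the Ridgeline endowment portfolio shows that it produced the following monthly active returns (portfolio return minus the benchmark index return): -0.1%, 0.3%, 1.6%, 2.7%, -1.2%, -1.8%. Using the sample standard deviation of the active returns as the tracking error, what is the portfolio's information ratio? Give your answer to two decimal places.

r̄ = (-0.1 + 0.3 + 1.6 + 2.7 − 1.2 − 1.8) / 6 = 0.2500%
Sample std dev = √[14.2550 / 5] = 1.6885%
IR = r̄ / tracking error = 0.2500 / 1.6885 = 0.1481

0.15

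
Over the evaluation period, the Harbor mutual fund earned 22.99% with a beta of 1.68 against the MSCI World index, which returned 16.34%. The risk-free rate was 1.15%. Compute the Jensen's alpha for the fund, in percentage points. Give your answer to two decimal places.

-3.68

CAPM expected return = Rf + β(Rm − Rf) = 1.15% + 1.68 × (16.34% − 1.15%) = 1.15 + 1.68 × 15.19 = 26.6692%
Jensen's α = Rp − E[R] = 22.99% − 26.6692% = -3.6792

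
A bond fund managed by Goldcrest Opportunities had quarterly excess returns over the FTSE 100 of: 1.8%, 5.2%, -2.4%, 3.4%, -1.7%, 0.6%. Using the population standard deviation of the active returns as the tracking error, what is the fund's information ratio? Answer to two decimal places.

Mean return μ = 6.90 / 6 = 1.1500%
Population σ = √[Σ(r − μ)² / 6] = √[42.9150 / 6] = √7.1525 = 2.6744%
IR = μ / tracking error = 1.1500 / 2.6744 = 0.4300

0.43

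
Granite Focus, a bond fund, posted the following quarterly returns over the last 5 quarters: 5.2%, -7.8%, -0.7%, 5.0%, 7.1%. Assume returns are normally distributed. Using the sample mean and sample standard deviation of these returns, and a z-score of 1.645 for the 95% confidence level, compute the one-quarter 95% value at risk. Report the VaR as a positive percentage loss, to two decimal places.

8.26

r̄ = (5.2 − 7.8 − 0.7 + 5 + 7.1) / 5 = 1.7600%
Σ(r − r̄)² = (5.2 − 1.7600)² + (-7.8 − 1.7600)² + … = 148.2920
sample σ = √(148.2920 / 4) = √37.0730 = 6.0888%
VaR = −(r̄ − z·σ) = −(1.7600 − 1.645 × 6.0888) = −(-8.2561) = 8.2561%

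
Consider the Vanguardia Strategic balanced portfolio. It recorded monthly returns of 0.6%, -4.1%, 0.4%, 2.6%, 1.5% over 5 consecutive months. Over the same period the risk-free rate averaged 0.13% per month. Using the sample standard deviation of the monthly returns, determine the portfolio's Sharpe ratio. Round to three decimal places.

0.027

r̄ = (0.6 − 4.1 + 0.4 + 2.6 + 1.5) / 5 = 1.00 / 5 = 0.2000%
Σ(r − r̄)² = 26.1400; sample σ = √(26.1400/4) = 2.5564%
Sharpe = (r̄ − rf) / σ = (0.2000 − 0.13) / 2.5564 = 0.0700 / 2.5564 = 0.0274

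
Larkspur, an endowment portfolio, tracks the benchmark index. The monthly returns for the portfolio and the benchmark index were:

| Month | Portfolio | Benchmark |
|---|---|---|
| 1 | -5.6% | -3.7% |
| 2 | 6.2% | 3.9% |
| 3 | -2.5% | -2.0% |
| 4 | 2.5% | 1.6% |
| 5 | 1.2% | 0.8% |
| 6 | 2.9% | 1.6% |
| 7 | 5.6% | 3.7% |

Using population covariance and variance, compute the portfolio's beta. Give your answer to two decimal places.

r̄p = 1.4714%,  r̄m = 0.8429%
Cov = Σ(rp − r̄p)(rm − r̄m) / 7 = 10.2198
Var(rm) = Σ(rm − r̄m)² / 7 = 6.7682
β = Cov / Var = 10.2198 / 6.7682 = 1.5100

1.51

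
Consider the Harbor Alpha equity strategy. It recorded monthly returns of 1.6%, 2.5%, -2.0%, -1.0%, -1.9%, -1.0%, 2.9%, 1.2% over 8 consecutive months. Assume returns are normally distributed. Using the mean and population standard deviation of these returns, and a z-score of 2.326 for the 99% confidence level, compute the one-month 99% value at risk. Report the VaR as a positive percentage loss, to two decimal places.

r̄ = (1.6 + 2.5 − 2 − 1 − 1.9 − 1 + 2.9 + 1.2) / 8 = 0.2875%
Σ(r − r̄)² = 27.6088; population σ = √(27.6088/8) = 1.8577%
VaR = −(r̄ − z·σ) = −(0.2875 − 2.326 × 1.8577) = −(-4.0335) = 4.0335%

4.03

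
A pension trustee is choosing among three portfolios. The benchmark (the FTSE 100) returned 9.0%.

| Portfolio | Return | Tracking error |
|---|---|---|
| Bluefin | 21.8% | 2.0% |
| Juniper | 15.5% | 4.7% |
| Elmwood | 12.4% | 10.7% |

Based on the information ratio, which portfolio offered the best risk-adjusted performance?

Bluefin: IR = (21.8% − 9.0%) / 2.0% = 6.400
Juniper: IR = (15.5% − 9.0%) / 4.7% = 1.383
Elmwood: IR = (12.4% − 9.0%) / 10.7% = 0.318
Highest: Bluefin (6.400).

Bluefin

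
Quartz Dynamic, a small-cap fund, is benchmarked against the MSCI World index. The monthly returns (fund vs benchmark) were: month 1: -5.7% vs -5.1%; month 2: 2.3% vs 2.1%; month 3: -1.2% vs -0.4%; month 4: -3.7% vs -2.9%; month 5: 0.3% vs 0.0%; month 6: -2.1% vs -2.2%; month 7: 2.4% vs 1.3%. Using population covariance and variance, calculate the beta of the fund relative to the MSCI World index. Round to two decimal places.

1.18

r̄p = -1.1000%,  r̄m = -1.0286%
Cov = Σ(rp − r̄p)(rm − r̄m) / 7 = 6.4186
Var(rm) = Σ(rm − r̄m)² / 7 = 5.4449
β = Cov / Var = 6.4186 / 5.4449 = 1.1788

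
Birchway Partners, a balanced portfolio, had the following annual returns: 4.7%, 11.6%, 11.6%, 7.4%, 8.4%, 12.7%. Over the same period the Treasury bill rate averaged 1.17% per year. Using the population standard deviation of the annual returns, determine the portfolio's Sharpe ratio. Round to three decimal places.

2.920

Mean return μ = 56.40 / 6 = 9.4000%
Σ(r − μ)² = (4.7 − 9.4000)² + (11.6 − 9.4000)² + (11.6 − 9.4000)² + … = 47.6600
population σ = √(47.6600 / 6) = √7.9433 = 2.8184%
Sharpe = (μ − rf) / σ = (9.4000 − 1.17) / 2.8184 = 8.2300 / 2.8184 = 2.9201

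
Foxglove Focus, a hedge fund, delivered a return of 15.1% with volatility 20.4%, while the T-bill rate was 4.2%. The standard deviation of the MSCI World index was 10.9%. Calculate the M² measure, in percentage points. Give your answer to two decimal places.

Sharpe = (Rp − Rf) / σp = (15.1% − 4.2%) / 20.4% = 0.5343
M² = Rf + Sharpe × σm = 4.2% + 0.5343 × 10.9% = 10.0239%

10.02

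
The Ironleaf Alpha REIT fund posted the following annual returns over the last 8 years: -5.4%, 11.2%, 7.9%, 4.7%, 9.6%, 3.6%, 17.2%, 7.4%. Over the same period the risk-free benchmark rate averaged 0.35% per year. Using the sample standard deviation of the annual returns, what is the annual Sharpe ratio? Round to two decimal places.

1.02

μ = (-5.4 + 11.2 + 7.9 + 4.7 + 9.6 + 3.6 + 17.2 + 7.4) / 8 = 7.0250%
Σ(r − μ)² = (-5.4 − 7.0250)² + (11.2 − 7.0250)² + (7.9 − 7.0250)² + … = 300.0150
sample σ = √(300.0150 / 7) = √42.8593 = 6.5467%
Sharpe = (μ − rf) / σ = (7.0250 − 0.35) / 6.5467 = 6.6750 / 6.5467 = 1.0196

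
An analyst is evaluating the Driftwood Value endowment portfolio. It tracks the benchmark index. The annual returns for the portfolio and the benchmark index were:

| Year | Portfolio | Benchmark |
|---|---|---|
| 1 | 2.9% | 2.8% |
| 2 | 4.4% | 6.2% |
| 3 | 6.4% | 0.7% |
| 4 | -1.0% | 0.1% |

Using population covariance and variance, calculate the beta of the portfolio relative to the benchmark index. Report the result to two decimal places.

r̄p = 3.1750%,  r̄m = 2.4500%
Cov = Σ(rp − r̄p)(rm − r̄m) / 4 = 2.1663
Var(rm) = Σ(rm − r̄m)² / 4 = 5.6925
β = Cov / Var = 2.1663 / 5.6925 = 0.3806

0.38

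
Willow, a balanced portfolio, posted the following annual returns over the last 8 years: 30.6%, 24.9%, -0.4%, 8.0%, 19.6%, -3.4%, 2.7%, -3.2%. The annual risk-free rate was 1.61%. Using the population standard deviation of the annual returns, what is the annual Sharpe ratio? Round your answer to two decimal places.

μ = (30.6 + 24.9 − 0.4 + 8 + 19.6 − 3.4 + 2.7 − 3.2) / 8 = 78.80 / 8 = 9.8500%
Population σ = √[Σ(r − μ)² / 8] = √[1257.6000 / 8] = √157.2000 = 12.5379%
Sharpe = (μ − rf) / σ = (9.8500 − 1.61) / 12.5379 = 8.2400 / 12.5379 = 0.6572

0.66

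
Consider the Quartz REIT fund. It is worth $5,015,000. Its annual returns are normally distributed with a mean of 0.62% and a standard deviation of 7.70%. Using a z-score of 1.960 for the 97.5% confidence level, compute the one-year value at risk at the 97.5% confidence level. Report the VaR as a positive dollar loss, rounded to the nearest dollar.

$725,771

Return at the 97.5% tail: μ − z·σ = 0.62% − 1.960 × 7.70% = 0.62 − 15.0920 = -14.4720%
VaR = −(-14.4720%) × $5,015,000 = 14.4720% × $5,015,000 = $725,771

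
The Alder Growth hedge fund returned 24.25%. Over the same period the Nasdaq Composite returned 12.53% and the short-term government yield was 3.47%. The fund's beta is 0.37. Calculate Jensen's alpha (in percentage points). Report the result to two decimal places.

17.43

CAPM expected return = Rf + β(Rm − Rf) = 3.47% + 0.37 × (12.53% − 3.47%) = 3.47 + 0.37 × 9.06 = 6.8222%
Jensen's α = Rp − E[R] = 24.25% − 6.8222% = 17.4278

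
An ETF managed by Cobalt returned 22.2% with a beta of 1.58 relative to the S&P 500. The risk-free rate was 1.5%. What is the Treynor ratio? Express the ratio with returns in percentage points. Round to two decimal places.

13.10

Treynor = (Rp − Rf) / β = (22.2% − 1.5%) / 1.58 = 20.70 / 1.58 = 13.1013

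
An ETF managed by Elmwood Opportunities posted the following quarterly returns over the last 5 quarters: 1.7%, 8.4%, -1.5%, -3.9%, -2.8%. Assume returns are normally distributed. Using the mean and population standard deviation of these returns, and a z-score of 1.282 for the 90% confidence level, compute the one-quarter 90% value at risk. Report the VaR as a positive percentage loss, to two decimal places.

5.30

μ = (1.7 + 8.4 − 1.5 − 3.9 − 2.8) / 5 = 1.90 / 5 = 0.3800%
Σ(r − μ)² = (1.7 − 0.3800)² + (8.4 − 0.3800)² + (-1.5 − 0.3800)² + … = 98.0280
σ = √[98.0280 / 5] = 4.4278%
VaR = −(μ − z·σ) = −(0.3800 − 1.282 × 4.4278) = −(-5.2964) = 5.2964%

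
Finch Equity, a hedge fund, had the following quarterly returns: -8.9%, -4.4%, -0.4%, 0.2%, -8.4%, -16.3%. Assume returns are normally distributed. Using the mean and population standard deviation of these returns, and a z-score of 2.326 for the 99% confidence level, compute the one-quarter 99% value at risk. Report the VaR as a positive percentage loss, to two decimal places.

r̄ = (-8.9 − 4.4 − 0.4 + 0.2 − 8.4 − 16.3) / 6 = -6.3667%
Σ(r − r̄)² = (-8.9 − (-6.3667))² + (-4.4 − (-6.3667))² + (-0.4 − (-6.3667))² + … = 191.8133
population σ = √(191.8133 / 6) = √31.9689 = 5.6541%
VaR = −(r̄ − z·σ) = −(-6.3667 − 2.326 × 5.6541) = −(-19.5181) = 19.5181%

19.52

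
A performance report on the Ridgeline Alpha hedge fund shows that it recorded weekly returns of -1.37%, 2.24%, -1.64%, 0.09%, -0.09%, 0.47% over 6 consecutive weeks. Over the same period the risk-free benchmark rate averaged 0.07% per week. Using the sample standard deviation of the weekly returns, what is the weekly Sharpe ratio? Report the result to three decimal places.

-0.086

Mean return μ = -0.300 / 6 = -0.0500%
Σ(r − μ)² = (-1.37 − (-0.0500))² + (2.24 − (-0.0500))² + (-1.64 − (-0.0500))² + … = 9.8062
sample σ = √(9.8062 / 5) = √1.9612 = 1.4004%
Sharpe = (μ − rf) / σ = (-0.0500 − 0.07) / 1.4004 = -0.1200 / 1.4004 = -0.0857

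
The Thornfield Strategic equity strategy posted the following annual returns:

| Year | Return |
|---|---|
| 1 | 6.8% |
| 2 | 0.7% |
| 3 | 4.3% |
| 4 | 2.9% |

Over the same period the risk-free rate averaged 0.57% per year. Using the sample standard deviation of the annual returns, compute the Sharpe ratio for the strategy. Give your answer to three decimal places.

Mean return r̄ = 14.70 / 4 = 3.6750%
Σ(r − r̄)² = 19.6075; sample σ = √(19.6075/3) = 2.5565%
Sharpe = (r̄ − rf) / σ = (3.6750 − 0.57) / 2.5565 = 3.1050 / 2.5565 = 1.2146

1.215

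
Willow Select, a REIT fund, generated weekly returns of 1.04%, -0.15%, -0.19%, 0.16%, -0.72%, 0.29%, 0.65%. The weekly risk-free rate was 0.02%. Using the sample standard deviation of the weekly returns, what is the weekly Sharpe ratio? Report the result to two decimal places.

0.23

r̄ = (1.04 − 0.15 − 0.19 + 0.16 − 0.72 + 0.29 + 0.65) / 7 = 1.080 / 7 = 0.1543%
Σ(r − r̄)² = (1.04 − 0.1543)² + (-0.15 − 0.1543)² + (-0.19 − 0.1543)² + … = 2.0242
σ = √[2.0242 / 6] = 0.5808%
Sharpe = (r̄ − rf) / σ = (0.1543 − 0.02) / 0.5808 = 0.1343 / 0.5808 = 0.2312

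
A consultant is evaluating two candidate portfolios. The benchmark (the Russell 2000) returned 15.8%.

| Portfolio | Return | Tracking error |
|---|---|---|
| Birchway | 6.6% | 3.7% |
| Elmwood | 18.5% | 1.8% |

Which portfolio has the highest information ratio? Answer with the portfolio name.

Elmwood

Birchway: IR = (6.6% − 15.8%) / 3.7% = -2.486
Elmwood: IR = (18.5% − 15.8%) / 1.8% = 1.500
Highest: Elmwood (1.500).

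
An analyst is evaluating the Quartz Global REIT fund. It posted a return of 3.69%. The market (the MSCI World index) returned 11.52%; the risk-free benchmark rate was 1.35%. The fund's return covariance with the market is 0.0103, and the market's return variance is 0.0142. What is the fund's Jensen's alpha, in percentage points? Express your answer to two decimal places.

β = Cov / Var = 0.0103 / 0.0142 = 0.7254
E[R] = Rf + β(Rm − Rf) = 1.35% + 0.7254 × (11.52% − 1.35%) = 8.7273%
α = Rp − E[R] = 3.69% − 8.7273% = -5.0373

-5.04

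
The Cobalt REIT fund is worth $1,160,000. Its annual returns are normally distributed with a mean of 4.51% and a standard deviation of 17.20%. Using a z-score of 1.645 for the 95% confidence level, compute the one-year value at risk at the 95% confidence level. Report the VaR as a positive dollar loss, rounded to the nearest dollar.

Return at the 95% tail: μ − z·σ = 4.51% − 1.645 × 17.20% = 4.51 − 28.2940 = -23.7840%
VaR = −(-23.7840%) × $1,160,000 = 23.7840% × $1,160,000 = $275,894

$275,894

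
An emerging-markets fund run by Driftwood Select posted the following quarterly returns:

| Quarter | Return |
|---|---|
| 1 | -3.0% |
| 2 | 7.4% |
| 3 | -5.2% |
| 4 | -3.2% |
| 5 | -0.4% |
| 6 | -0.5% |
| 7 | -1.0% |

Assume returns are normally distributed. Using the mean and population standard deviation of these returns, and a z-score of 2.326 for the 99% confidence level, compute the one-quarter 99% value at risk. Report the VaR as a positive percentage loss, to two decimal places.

r̄ = (-3 + 7.4 − 5.2 − 3.2 − 0.4 − 0.5 − 1) / 7 = -0.8429%
Σ(r − r̄)² = (-3 − (-0.8429))² + (7.4 − (-0.8429))² + … = 97.4771
population σ = √(97.4771 / 7) = √13.9253 = 3.7317%
VaR = −(r̄ − z·σ) = −(-0.8429 − 2.326 × 3.7317) = −(-9.5228) = 9.5228%

9.52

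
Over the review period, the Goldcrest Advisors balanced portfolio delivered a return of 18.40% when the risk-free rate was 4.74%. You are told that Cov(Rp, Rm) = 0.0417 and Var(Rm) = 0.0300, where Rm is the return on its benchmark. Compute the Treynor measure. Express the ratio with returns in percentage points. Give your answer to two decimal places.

9.83

β = Cov / Var = 0.0417 / 0.0300 = 1.3900
Treynor = (Rp − Rf) / β = (18.40% − 4.74%) / 1.3900 = 13.66 / 1.3900 = 9.8273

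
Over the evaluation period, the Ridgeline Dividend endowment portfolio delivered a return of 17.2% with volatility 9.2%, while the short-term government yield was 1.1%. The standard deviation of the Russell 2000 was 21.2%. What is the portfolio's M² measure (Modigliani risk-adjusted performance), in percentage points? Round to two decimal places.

Sharpe = (Rp − Rf) / σp = (17.2% − 1.1%) / 9.2% = 1.7500
M² = Rf + Sharpe × σm = 1.1% + 1.7500 × 21.2% = 38.2000%

38.20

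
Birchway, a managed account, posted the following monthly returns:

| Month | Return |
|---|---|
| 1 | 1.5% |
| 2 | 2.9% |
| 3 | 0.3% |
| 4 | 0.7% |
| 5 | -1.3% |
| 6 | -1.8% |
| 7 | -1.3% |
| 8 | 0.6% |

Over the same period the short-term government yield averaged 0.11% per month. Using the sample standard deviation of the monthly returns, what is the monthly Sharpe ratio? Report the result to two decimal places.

r̄ = (1.5 + 2.9 + 0.3 + 0.7 − 1.3 − 1.8 − 1.3 + 0.6) / 8 = 1.60 / 8 = 0.2000%
Σ(r − r̄)² = (1.5 − 0.2000)² + (2.9 − 0.2000)² + … = 17.9000
σ = √[17.9000 / 7] = 1.5991%
Sharpe = (r̄ − rf) / σ = (0.2000 − 0.11) / 1.5991 = 0.0900 / 1.5991 = 0.0563

0.06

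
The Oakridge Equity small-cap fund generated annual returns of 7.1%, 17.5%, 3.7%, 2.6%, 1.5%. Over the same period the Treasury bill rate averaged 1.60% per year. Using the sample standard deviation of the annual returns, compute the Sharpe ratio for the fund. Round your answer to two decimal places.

r̄ = (7.1 + 17.5 + 3.7 + 2.6 + 1.5) / 5 = 6.4800%
Σ(r − r̄)² = (7.1 − 6.4800)² + (17.5 − 6.4800)² + … = 169.4080
σ = √[169.4080 / 4] = 6.5078%
Sharpe = (r̄ − rf) / σ = (6.4800 − 1.6) / 6.5078 = 4.8800 / 6.5078 = 0.7499

0.75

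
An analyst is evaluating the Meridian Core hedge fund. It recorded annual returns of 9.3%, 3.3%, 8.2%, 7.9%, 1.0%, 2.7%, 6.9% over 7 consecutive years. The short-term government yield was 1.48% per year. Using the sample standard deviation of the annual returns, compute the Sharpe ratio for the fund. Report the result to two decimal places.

1.28

μ = (9.3 + 3.3 + 8.2 + 7.9 + 1 + 2.7 + 6.9) / 7 = 5.6143%
Sample std dev = √[62.2886 / 6] = 3.2220%
Sharpe = (μ − rf) / σ = (5.6143 − 1.48) / 3.2220 = 4.1343 / 3.2220 = 1.2831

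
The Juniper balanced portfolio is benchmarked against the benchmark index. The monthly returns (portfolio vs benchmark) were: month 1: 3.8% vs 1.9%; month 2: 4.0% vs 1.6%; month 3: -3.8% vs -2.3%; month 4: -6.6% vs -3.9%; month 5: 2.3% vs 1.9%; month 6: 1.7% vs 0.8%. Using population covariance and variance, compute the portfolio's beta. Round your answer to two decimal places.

r̄p = 0.2333%,  r̄m = 0.0000%
Cov = Σ(rp − r̄p)(rm − r̄m) / 6 = 8.9717
Var(rm) = Σ(rm − r̄m)² / 6 = 5.1533
β = Cov / Var = 8.9717 / 5.1533 = 1.7410

1.74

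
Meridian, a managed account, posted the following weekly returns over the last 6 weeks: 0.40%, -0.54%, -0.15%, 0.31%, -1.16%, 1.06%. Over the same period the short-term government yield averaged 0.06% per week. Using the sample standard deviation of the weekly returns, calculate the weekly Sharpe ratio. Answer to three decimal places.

-0.094

Mean return r̄ = -0.080 / 6 = -0.0133%
Σ(r − r̄)² = 3.0383; sample σ = √(3.0383/5) = 0.7795%
Sharpe = (r̄ − rf) / σ = (-0.0133 − 0.06) / 0.7795 = -0.0733 / 0.7795 = -0.0940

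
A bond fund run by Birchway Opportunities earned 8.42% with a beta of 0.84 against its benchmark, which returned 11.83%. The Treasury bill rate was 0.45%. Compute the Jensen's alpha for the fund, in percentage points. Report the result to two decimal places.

CAPM expected return = Rf + β(Rm − Rf) = 0.45% + 0.84 × (11.83% − 0.45%) = 0.45 + 0.84 × 11.38 = 10.0092%
Jensen's α = Rp − E[R] = 8.42% − 10.0092% = -1.5892

-1.59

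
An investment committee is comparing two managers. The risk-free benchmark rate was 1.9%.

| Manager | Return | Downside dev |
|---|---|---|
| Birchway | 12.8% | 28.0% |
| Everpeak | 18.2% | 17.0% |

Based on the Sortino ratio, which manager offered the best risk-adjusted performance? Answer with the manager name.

Everpeak

Birchway: Sortino ratio = (12.8% − 1.9%) / 28.0% = 0.389
Everpeak: Sortino ratio = (18.2% − 1.9%) / 17.0% = 0.959
Highest: Everpeak (0.959).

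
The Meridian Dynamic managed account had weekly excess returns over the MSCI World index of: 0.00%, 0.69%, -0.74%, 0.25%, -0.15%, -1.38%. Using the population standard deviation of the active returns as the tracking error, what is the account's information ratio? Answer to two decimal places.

Mean return r̄ = -1.330 / 6 = -0.2217%
Population σ = √[Σ(r − r̄)² / 6] = √[2.7183 / 6] = √0.4531 = 0.6731%
IR = r̄ / tracking error = -0.2217 / 0.6731 = -0.3294

-0.33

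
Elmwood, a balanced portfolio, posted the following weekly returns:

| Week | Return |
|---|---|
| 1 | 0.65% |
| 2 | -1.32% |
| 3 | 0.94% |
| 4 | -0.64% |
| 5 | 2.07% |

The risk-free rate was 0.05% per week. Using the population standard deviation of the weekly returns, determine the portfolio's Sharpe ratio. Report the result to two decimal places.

0.24

Mean return r̄ = 1.700 / 5 = 0.3400%
Population σ = √[Σ(r − r̄)² / 5] = √[7.1650 / 5] = √1.4330 = 1.1971%
Sharpe = (r̄ − rf) / σ = (0.3400 − 0.05) / 1.1971 = 0.2900 / 1.1971 = 0.2423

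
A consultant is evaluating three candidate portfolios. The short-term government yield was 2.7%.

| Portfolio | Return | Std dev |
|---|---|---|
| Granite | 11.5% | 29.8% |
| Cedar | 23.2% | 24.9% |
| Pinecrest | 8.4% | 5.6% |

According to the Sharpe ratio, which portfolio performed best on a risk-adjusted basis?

Pinecrest

Granite: Sharpe ratio = (11.5% − 2.7%) / 29.8% = 0.295
Cedar: Sharpe ratio = (23.2% − 2.7%) / 24.9% = 0.823
Pinecrest: Sharpe ratio = (8.4% − 2.7%) / 5.6% = 1.018
Highest: Pinecrest (1.018).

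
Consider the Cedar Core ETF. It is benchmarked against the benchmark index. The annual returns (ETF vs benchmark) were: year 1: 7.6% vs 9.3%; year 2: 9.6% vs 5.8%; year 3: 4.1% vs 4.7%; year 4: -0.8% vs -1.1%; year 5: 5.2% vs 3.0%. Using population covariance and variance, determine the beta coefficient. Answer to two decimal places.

0.87

r̄p = 5.1400%,  r̄m = 4.3400%
Cov = Σ(rp − r̄p)(rm − r̄m) / 5 = 10.1144
Var(rm) = Σ(rm − r̄m)² / 5 = 11.6504
β = Cov / Var = 10.1144 / 11.6504 = 0.8682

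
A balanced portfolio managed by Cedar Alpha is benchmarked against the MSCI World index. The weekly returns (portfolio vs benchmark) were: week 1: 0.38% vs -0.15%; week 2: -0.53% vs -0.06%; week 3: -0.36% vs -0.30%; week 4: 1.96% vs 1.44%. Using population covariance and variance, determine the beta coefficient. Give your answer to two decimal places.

r̄p = 0.3625%,  r̄m = 0.2325%
Cov = Σ(rp − r̄p)(rm − r̄m) / 4 = 0.6420
Var(rm) = Σ(rm − r̄m)² / 4 = 0.4934
β = Cov / Var = 0.6420 / 0.4934 = 1.3012

1.30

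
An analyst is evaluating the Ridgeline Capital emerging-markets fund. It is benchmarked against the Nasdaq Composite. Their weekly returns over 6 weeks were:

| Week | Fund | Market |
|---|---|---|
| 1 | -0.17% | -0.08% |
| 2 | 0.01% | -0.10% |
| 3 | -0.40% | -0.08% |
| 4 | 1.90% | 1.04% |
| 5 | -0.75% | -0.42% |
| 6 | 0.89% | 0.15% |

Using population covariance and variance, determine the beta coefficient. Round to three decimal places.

r̄p = 0.2467%,  r̄m = 0.0850%
Cov = Σ(rp − r̄p)(rm − r̄m) / 6 = 0.3906
Var(rm) = Σ(rm − r̄m)² / 6 = 0.2100
β = Cov / Var = 0.3906 / 0.2100 = 1.8600

1.860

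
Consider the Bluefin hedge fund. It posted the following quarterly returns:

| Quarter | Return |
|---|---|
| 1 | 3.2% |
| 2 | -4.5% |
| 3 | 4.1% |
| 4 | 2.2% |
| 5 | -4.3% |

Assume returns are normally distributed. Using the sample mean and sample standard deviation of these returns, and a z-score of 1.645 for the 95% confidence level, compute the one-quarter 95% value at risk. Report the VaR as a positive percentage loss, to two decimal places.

r̄ = (3.2 − 4.5 + 4.1 + 2.2 − 4.3) / 5 = 0.70 / 5 = 0.1400%
Σ(r − r̄)² = 70.5320; sample σ = √(70.5320/4) = 4.1992%
VaR = −(r̄ − z·σ) = −(0.1400 − 1.645 × 4.1992) = −(-6.7677) = 6.7677%

6.77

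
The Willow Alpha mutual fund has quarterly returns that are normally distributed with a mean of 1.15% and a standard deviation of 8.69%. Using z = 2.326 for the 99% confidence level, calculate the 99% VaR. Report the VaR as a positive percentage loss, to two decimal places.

19.06

VaR (as % loss) = −(μ − z·σ) = −(1.15% − 2.326 × 8.69%) = −(-19.06294%) = 19.06294%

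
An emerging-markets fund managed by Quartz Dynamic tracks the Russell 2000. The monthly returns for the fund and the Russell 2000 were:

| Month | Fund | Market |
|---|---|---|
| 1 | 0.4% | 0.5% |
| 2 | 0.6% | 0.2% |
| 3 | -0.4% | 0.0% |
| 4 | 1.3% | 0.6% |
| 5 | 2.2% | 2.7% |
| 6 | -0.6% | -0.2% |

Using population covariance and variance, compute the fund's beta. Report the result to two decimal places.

r̄p = 0.5833%,  r̄m = 0.6333%
Cov = Σ(rp − r̄p)(rm − r̄m) / 6 = 0.8239
Var(rm) = Σ(rm − r̄m)² / 6 = 0.9289
β = Cov / Var = 0.8239 / 0.9289 = 0.8870

0.89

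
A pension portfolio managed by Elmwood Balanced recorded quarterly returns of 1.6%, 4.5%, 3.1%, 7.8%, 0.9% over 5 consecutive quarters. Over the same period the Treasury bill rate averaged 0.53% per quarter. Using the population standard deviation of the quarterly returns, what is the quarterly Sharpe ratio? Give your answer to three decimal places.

Mean return r̄ = 17.90 / 5 = 3.5800%
Σ(r − r̄)² = (1.6 − 3.5800)² + (4.5 − 3.5800)² + (3.1 − 3.5800)² + … = 29.9880
σ = √[29.9880 / 5] = 2.4490%
Sharpe = (r̄ − rf) / σ = (3.5800 − 0.53) / 2.4490 = 3.0500 / 2.4490 = 1.2454

1.245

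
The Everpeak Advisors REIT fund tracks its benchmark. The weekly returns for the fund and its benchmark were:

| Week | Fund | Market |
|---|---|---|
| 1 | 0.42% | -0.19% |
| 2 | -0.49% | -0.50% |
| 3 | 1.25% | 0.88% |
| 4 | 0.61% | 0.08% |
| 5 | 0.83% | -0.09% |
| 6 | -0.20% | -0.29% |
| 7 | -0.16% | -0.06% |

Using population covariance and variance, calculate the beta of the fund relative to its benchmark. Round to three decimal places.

1.175

r̄p = 0.3229%,  r̄m = -0.0243%
Cov = Σ(rp − r̄p)(rm − r̄m) / 7 = 0.1945
Var(rm) = Σ(rm − r̄m)² / 7 = 0.1655
β = Cov / Var = 0.1945 / 0.1655 = 1.1752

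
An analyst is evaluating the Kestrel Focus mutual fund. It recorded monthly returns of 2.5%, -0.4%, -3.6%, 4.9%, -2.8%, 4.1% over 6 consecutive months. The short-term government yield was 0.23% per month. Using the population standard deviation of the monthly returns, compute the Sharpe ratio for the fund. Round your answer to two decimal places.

r̄ = (2.5 − 0.4 − 3.6 + 4.9 − 2.8 + 4.1) / 6 = 0.7833%
Population σ = √[Σ(r − r̄)² / 6] = √[64.3483 / 6] = √10.7247 = 3.2749%
Sharpe = (r̄ − rf) / σ = (0.7833 − 0.23) / 3.2749 = 0.5533 / 3.2749 = 0.1690

0.17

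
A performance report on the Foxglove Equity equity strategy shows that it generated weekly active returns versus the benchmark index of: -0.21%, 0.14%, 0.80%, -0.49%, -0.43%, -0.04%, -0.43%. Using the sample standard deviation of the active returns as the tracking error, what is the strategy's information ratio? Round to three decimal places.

r̄ = (-0.21 + 0.14 + 0.8 − 0.49 − 0.43 − 0.04 − 0.43) / 7 = -0.0943%
Σ(r − r̄)² = 1.2530; sample σ = √(1.2530/6) = 0.4570%
IR = r̄ / tracking error = -0.0943 / 0.4570 = -0.2063

-0.206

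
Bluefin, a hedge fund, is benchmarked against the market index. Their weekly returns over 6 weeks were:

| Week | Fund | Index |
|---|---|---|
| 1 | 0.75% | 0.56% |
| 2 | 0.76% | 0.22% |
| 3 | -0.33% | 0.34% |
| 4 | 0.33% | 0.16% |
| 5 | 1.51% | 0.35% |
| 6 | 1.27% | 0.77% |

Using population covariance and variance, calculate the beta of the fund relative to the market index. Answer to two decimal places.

r̄p = 0.7150%,  r̄m = 0.4000%
Cov = Σ(rp − r̄p)(rm − r̄m) / 6 = 0.0530
Var(rm) = Σ(rm − r̄m)² / 6 = 0.0431
β = Cov / Var = 0.0530 / 0.0431 = 1.2297

1.23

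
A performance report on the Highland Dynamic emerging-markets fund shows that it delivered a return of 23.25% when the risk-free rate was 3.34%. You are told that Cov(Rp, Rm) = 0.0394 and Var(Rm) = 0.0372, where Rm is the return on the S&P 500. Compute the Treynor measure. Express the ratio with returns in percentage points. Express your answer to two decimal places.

β = Cov / Var = 0.0394 / 0.0372 = 1.0591
Treynor = (Rp − Rf) / β = (23.25% − 3.34%) / 1.0591 = 19.91 / 1.0591 = 18.7990

18.80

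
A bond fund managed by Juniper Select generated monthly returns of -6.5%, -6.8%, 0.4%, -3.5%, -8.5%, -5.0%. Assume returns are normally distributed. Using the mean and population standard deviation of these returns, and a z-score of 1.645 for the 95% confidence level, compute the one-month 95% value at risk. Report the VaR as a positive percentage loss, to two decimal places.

9.69

μ = (-6.5 − 6.8 + 0.4 − 3.5 − 8.5 − 5) / 6 = -4.9833%
Population σ = √[Σ(r − μ)² / 6] = √[49.1483 / 6] = √8.1914 = 2.8621%
VaR = −(μ − z·σ) = −(-4.9833 − 1.645 × 2.8621) = −(-9.6915) = 9.6915%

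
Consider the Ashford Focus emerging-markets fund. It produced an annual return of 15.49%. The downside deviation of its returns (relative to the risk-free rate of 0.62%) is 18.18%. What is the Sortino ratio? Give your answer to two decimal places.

0.82

Sortino = (Rp − Rf) / σd = (15.49% − 0.62%) / 18.18% = 14.87% / 18.18% = 0.8179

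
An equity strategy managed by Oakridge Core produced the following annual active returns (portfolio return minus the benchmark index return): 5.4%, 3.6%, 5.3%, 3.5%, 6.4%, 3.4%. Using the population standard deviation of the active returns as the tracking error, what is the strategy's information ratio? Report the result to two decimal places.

Mean return r̄ = 27.60 / 6 = 4.6000%
Σ(r − r̄)² = 8.0200; population σ = √(8.0200/6) = 1.1561%
IR = r̄ / tracking error = 4.6000 / 1.1561 = 3.9789

3.98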